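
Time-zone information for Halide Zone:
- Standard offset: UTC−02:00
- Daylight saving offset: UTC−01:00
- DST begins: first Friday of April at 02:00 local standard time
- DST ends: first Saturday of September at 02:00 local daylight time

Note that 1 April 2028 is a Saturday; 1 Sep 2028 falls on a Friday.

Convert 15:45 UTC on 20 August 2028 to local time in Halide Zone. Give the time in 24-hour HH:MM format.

14:45

1 April 2028 is a Saturday, so the first Friday is April 7.
1 September 2028 is a Friday, so the first Saturday is September 2.
At the standard offset (UTC−02:00), 15:45 UTC − 2h = 13:45 Halide Zone standard time.
Daylight saving runs 7 April – 2 September; the standard-time date in Halide Zone, 20 August 2028, is inside that window, so Halide Zone is at UTC−01:00.
15:45 UTC − 1h = 14:45 local.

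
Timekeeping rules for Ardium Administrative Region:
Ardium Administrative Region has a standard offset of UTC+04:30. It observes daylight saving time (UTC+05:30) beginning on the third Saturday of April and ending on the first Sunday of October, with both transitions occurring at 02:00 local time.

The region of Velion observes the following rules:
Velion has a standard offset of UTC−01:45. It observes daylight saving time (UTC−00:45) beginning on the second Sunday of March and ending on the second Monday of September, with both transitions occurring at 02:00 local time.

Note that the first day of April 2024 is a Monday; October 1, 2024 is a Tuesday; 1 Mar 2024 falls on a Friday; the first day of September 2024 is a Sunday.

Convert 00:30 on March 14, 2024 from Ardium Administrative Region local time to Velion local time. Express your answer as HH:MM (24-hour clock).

1 April 2024 is a Monday, so the first Saturday is April 6 and the third is April 20.
1 October 2024 is a Tuesday, so the first Sunday is October 6.
March 14, 2024 does not fall between 20 April and 6 October, so daylight saving is not in effect and Ardium Administrative Region is at UTC+04:30.
00:30 Ardium Administrative Region − 4h30m = 20:00 UTC (rolling into the previous day, 13 March 2024).
1 March 2024 is a Friday, so the first Sunday is March 3 and the second is March 10.
1 September 2024 is a Sunday, so the first Monday is September 2 and the second is September 9.
At the standard offset (UTC−01:45), 20:00 UTC − 1h45m = 18:15 Velion standard time.
The standard-time date in Velion, March 13, 2024, lies within the daylight-saving period (10 March – 9 September), so Velion is on daylight time, UTC−00:45.
20:00 UTC − 0h45m = 19:15 Velion.

19:15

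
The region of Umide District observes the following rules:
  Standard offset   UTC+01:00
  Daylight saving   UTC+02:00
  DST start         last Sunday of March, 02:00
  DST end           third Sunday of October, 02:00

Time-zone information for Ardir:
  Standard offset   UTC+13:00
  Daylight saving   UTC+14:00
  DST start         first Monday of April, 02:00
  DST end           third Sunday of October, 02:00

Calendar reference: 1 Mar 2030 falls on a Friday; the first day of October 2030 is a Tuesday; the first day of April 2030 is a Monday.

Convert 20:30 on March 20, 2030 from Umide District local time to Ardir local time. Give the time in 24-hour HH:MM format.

1 March 2030 is a Friday, so Sundays fall on 3, 10, 17, 24, 31; the last is March 31.
1 October 2030 is a Tuesday, so the first Sunday is October 6 and the third is October 20.
March 20, 2030 does not fall between 31 March and 20 October, so daylight saving is not in effect and Umide District is at UTC+01:00.
20:30 Umide District − 1h = 19:30 UTC.
1 April 2030 is a Monday, so the first Monday is April 1.
1 October 2030 is a Tuesday, so the first Sunday is October 6 and the third is October 20.
At the standard offset (UTC+13:00), 19:30 UTC + 13h = 08:30 Ardir standard time (rolling into the next day, 21 March 2030).
Daylight saving runs 1 April – 20 October; the standard-time date in Ardir, March 21, 2030, is outside that window, so Ardir is on standard time at UTC+13:00.
19:30 UTC + 13h = 08:30 Ardir (rolling into the next day, 21 March 2030).

08:30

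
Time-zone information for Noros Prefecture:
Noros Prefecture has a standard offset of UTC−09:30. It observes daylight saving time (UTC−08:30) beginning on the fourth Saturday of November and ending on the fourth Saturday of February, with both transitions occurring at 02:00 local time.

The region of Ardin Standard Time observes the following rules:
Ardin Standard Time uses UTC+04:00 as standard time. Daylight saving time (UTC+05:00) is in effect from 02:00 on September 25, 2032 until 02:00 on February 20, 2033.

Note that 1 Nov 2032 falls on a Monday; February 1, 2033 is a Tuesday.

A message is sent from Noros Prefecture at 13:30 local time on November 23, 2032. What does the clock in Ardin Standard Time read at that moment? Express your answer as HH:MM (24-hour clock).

1 November 2032 is a Monday, so the first Saturday is November 6 and the fourth is November 27.
1 February 2033 is a Tuesday, so the first Saturday is February 5 and the fourth is February 26.
November 23, 2032 does not fall between 27 November 2032 and 26 February 2033, so daylight saving is not in effect and Noros Prefecture is at UTC−09:30.
13:30 Noros Prefecture + 9h30m = 23:00 UTC.
At the standard offset (UTC+04:00), 23:00 UTC + 4h = 03:00 Ardin Standard Time standard time (rolling into the next day, 24 November 2032).
The standard-time date in Ardin Standard Time, November 24, 2032, lies within the daylight-saving period (25 September 2032 – 20 February 2033), so Ardin Standard Time is on daylight time, UTC+05:00.
23:00 UTC + 5h = 04:00 Ardin Standard Time (rolling into the next day, 24 November 2032).

04:00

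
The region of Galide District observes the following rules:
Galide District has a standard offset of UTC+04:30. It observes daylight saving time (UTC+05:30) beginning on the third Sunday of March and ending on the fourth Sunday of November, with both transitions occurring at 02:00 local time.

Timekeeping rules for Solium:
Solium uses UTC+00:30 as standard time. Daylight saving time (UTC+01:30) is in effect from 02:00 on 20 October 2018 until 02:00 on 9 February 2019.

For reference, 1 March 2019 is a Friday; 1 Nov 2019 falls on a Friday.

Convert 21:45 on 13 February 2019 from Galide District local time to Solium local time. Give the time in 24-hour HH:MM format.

17:45

1 March 2019 is a Friday, so the first Sunday is March 3 and the third is March 17.
1 November 2019 is a Friday, so the first Sunday is November 3 and the fourth is November 24.
13 February 2019 does not fall between 17 March and 24 November, so daylight saving is not in effect and Galide District is at UTC+04:30.
21:45 Galide District − 4h30m = 17:15 UTC.
At the standard offset (UTC+00:30), 17:15 UTC + 0h30m = 17:45 Solium standard time.
The standard-time date in Solium, 13 February 2019, does not fall between 20 October 2018 and 9 February 2019, so daylight saving is not in effect and Solium is at UTC+00:30.
17:15 UTC + 0h30m = 17:45 Solium.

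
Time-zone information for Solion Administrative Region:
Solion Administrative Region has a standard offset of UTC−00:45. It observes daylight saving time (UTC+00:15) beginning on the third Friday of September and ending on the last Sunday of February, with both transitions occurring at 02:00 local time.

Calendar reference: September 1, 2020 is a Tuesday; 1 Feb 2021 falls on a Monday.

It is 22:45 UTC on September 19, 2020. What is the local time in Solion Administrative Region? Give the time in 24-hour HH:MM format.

23:00

1 September 2020 is a Tuesday, so the first Friday is September 4 and the third is September 18.
1 February 2021 is a Monday, so Sundays fall on 7, 14, 21, 28; the last is February 28.
At the standard offset (UTC−00:45), 22:45 UTC − 0h45m = 22:00 Solion Administrative Region standard time.
Daylight saving runs 18 September 2020 – 28 February 2021; the standard-time date in Solion Administrative Region, September 19, 2020, is inside that window, so Solion Administrative Region is at UTC+00:15.
22:45 UTC + 0h15m = 23:00 local.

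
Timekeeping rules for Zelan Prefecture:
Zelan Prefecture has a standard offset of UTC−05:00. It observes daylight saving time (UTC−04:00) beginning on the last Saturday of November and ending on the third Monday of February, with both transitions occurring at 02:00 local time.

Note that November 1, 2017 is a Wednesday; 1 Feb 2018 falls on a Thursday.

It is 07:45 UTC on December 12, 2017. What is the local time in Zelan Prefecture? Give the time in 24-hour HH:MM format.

1 November 2017 is a Wednesday, so Saturdays fall on 4, 11, 18, 25; the last is November 25.
1 February 2018 is a Thursday, so the first Monday is February 5 and the third is February 19.
At the standard offset (UTC−05:00), 07:45 UTC − 5h = 02:45 Zelan Prefecture standard time.
Daylight saving runs 25 November 2017 – 19 February 2018; the standard-time date in Zelan Prefecture, December 12, 2017, is inside that window, so Zelan Prefecture is at UTC−04:00.
07:45 UTC − 4h = 03:45 local.

03:45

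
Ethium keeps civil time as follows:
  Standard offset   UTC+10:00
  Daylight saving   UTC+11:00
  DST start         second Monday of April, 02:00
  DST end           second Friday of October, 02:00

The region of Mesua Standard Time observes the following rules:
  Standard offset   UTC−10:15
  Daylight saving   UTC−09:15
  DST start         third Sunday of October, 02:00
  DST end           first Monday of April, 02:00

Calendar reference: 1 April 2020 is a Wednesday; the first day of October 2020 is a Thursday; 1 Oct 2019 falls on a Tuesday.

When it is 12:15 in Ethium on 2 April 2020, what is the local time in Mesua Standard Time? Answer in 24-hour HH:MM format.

1 April 2020 is a Wednesday, so the first Monday is April 6 and the second is April 13.
1 October 2020 is a Thursday, so the first Friday is October 2 and the second is October 9.
2 April 2020 does not fall between 13 April and 9 October, so daylight saving is not in effect and Ethium is at UTC+10:00.
12:15 Ethium − 10h = 02:15 UTC.
1 October 2019 is a Tuesday, so the first Sunday is October 6 and the third is October 20.
1 April 2020 is a Wednesday, so the first Monday is April 6.
At the standard offset (UTC−10:15), 02:15 UTC − 10h15m = 16:00 Mesua Standard Time standard time (rolling into the previous day, 1 April 2020).
Daylight saving runs 20 October 2019 – 6 April 2020; the standard-time date in Mesua Standard Time, 1 April 2020, is inside that window, so Mesua Standard Time is at UTC−09:15.
02:15 UTC − 9h15m = 17:00 Mesua Standard Time (rolling into the previous day, 1 April 2020).

17:00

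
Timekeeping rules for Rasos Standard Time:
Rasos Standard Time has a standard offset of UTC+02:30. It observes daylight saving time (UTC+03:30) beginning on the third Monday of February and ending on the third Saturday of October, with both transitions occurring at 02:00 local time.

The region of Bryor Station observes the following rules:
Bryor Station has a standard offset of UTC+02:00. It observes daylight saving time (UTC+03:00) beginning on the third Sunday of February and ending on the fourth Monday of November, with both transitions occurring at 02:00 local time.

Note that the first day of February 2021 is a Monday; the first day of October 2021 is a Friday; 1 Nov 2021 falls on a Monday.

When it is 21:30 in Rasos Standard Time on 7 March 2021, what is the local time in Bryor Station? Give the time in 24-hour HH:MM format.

1 February 2021 is a Monday, so the first Monday is February 1 and the third is February 15.
1 October 2021 is a Friday, so the first Saturday is October 2 and the third is October 16.
7 March 2021 falls between 15 February and 16 October, so daylight saving is in effect and Rasos Standard Time is at UTC+03:30.
21:30 Rasos Standard Time − 3h30m = 18:00 UTC.
1 February 2021 is a Monday, so the first Sunday is February 7 and the third is February 21.
1 November 2021 is a Monday, so the first Monday is November 1 and the fourth is November 22.
At the standard offset (UTC+02:00), 18:00 UTC + 2h = 20:00 Bryor Station standard time.
The standard-time date in Bryor Station, 7 March 2021, falls between 21 February and 22 November, so daylight saving is in effect and Bryor Station is at UTC+03:00.
18:00 UTC + 3h = 21:00 Bryor Station.

21:00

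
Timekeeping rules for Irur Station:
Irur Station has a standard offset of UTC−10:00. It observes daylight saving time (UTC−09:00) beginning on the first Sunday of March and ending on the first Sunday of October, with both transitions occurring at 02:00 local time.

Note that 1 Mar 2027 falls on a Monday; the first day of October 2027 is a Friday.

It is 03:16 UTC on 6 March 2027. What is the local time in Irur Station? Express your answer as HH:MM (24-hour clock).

17:16

1 March 2027 is a Monday, so the first Sunday is March 7.
1 October 2027 is a Friday, so the first Sunday is October 3.
At the standard offset (UTC−10:00), 03:16 UTC − 10h = 17:16 Irur Station standard time (rolling into the previous day, 5 March 2027).
The standard-time date in Irur Station, 5 March 2027, does not fall between 7 March and 3 October, so daylight saving is not in effect and Irur Station is at UTC−10:00.
03:16 UTC − 10h = 17:16 local (rolling into the previous day, 5 March 2027).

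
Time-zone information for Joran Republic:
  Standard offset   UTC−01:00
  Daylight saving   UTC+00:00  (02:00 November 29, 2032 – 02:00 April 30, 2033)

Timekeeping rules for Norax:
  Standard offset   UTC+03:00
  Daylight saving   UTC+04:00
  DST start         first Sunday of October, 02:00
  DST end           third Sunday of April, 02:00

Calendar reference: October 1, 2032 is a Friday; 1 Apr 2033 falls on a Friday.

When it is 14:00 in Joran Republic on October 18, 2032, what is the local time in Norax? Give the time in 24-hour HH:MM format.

19:00

Daylight saving runs 29 November 2032 – 30 April 2033; October 18, 2032 is outside that window, so Joran Republic is on standard time at UTC−01:00.
14:00 Joran Republic + 1h = 15:00 UTC.
1 October 2032 is a Friday, so the first Sunday is October 3.
1 April 2033 is a Friday, so the first Sunday is April 3 and the third is April 17.
At the standard offset (UTC+03:00), 15:00 UTC + 3h = 18:00 Norax standard time.
The standard-time date in Norax, October 18, 2032, falls between 3 October 2032 and 17 April 2033, so daylight saving is in effect and Norax is at UTC+04:00.
15:00 UTC + 4h = 19:00 Norax.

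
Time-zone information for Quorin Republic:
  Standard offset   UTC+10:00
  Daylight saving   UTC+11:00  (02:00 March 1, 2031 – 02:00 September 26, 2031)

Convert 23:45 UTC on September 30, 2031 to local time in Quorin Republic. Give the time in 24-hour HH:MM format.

At the standard offset (UTC+10:00), 23:45 UTC + 10h = 09:45 Quorin Republic standard time (rolling into the next day, 1 October 2031).
The standard-time date in Quorin Republic, October 1, 2031, is outside the daylight-saving period (1 March – 26 September), so Quorin Republic is on standard time, UTC+10:00.
23:45 UTC + 10h = 09:45 local (rolling into the next day, 1 October 2031).

09:45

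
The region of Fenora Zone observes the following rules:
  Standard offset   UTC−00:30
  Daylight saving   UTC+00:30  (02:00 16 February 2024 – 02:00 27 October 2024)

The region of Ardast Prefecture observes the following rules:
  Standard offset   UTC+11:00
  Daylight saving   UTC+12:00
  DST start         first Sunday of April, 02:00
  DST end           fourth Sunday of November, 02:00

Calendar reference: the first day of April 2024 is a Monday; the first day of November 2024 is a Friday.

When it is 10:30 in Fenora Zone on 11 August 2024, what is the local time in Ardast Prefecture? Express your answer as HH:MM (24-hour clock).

11 August 2024 falls between 16 February and 27 October, so daylight saving is in effect and Fenora Zone is at UTC+00:30.
10:30 Fenora Zone − 0h30m = 10:00 UTC.
1 April 2024 is a Monday, so the first Sunday is April 7.
1 November 2024 is a Friday, so the first Sunday is November 3 and the fourth is November 24.
At the standard offset (UTC+11:00), 10:00 UTC + 11h = 21:00 Ardast Prefecture standard time.
The standard-time date in Ardast Prefecture, 11 August 2024, lies within the daylight-saving period (7 April – 24 November), so Ardast Prefecture is on daylight time, UTC+12:00.
10:00 UTC + 12h = 22:00 Ardast Prefecture.

22:00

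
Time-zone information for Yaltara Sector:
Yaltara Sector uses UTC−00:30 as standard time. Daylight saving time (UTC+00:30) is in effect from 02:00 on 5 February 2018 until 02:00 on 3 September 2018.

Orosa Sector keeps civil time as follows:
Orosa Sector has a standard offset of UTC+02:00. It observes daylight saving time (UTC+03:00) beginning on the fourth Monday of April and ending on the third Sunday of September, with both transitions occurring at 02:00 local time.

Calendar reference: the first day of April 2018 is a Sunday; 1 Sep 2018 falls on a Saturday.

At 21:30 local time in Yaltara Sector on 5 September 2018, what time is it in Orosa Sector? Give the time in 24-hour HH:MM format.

Daylight saving runs 5 February – 3 September; 5 September 2018 is outside that window, so Yaltara Sector is on standard time at UTC−00:30.
21:30 Yaltara Sector + 0h30m = 22:00 UTC.
1 April 2018 is a Sunday, so the first Monday is April 2 and the fourth is April 23.
1 September 2018 is a Saturday, so the first Sunday is September 2 and the third is September 16.
At the standard offset (UTC+02:00), 22:00 UTC + 2h = 00:00 Orosa Sector standard time (rolling into the next day, 6 September 2018).
Daylight saving runs 23 April – 16 September; the standard-time date in Orosa Sector, 6 September 2018, is inside that window, so Orosa Sector is at UTC+03:00.
22:00 UTC + 3h = 01:00 Orosa Sector (rolling into the next day, 6 September 2018).

01:00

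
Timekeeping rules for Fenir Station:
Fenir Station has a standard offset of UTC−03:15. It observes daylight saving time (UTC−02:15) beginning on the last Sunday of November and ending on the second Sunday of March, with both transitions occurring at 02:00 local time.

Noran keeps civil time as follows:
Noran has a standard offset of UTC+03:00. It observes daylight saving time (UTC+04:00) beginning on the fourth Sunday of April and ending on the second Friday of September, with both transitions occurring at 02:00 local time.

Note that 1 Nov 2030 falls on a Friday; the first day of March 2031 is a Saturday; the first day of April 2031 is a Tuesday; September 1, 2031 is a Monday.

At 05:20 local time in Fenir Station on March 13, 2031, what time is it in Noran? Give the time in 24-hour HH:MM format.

11:35

1 November 2030 is a Friday, so Sundays fall on 3, 10, 17, 24; the last is November 24.
1 March 2031 is a Saturday, so the first Sunday is March 2 and the second is March 9.
March 13, 2031 does not fall between 24 November 2030 and 9 March 2031, so daylight saving is not in effect and Fenir Station is at UTC−03:15.
05:20 Fenir Station + 3h15m = 08:35 UTC.
1 April 2031 is a Tuesday, so the first Sunday is April 6 and the fourth is April 27.
1 September 2031 is a Monday, so the first Friday is September 5 and the second is September 12.
At the standard offset (UTC+03:00), 08:35 UTC + 3h = 11:35 Noran standard time.
The standard-time date in Noran, March 13, 2031, does not fall between 27 April and 12 September, so daylight saving is not in effect and Noran is at UTC+03:00.
08:35 UTC + 3h = 11:35 Noran.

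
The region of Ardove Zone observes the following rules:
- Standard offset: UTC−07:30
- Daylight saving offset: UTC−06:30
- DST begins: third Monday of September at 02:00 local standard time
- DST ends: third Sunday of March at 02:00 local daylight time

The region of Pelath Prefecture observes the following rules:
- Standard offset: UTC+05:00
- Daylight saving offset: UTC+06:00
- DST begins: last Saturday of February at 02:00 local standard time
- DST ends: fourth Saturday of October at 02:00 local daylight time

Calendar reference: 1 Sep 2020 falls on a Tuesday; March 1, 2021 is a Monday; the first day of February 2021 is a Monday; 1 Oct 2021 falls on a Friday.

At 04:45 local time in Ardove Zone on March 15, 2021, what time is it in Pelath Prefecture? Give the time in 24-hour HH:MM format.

17:15

1 September 2020 is a Tuesday, so the first Monday is September 7 and the third is September 21.
1 March 2021 is a Monday, so the first Sunday is March 7 and the third is March 21.
Daylight saving runs 21 September 2020 – 21 March 2021; March 15, 2021 is inside that window, so Ardove Zone is at UTC−06:30.
04:45 Ardove Zone + 6h30m = 11:15 UTC.
1 February 2021 is a Monday, so Saturdays fall on 6, 13, 20, 27; the last is February 27.
1 October 2021 is a Friday, so the first Saturday is October 2 and the fourth is October 23.
At the standard offset (UTC+05:00), 11:15 UTC + 5h = 16:15 Pelath Prefecture standard time.
Daylight saving runs 27 February – 23 October; the standard-time date in Pelath Prefecture, March 15, 2021, is inside that window, so Pelath Prefecture is at UTC+06:00.
11:15 UTC + 6h = 17:15 Pelath Prefecture.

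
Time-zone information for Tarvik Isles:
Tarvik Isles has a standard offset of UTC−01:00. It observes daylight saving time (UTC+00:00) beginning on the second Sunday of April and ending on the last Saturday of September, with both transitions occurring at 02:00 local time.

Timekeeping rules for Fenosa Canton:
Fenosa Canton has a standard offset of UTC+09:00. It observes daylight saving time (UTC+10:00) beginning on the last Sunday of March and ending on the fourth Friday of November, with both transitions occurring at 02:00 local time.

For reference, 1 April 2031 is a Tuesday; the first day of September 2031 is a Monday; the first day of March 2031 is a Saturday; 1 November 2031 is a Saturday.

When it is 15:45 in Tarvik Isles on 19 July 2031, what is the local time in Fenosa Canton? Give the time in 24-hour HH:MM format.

01:45

1 April 2031 is a Tuesday, so the first Sunday is April 6 and the second is April 13.
1 September 2031 is a Monday, so Saturdays fall on 6, 13, 20, 27; the last is September 27.
Daylight saving runs 13 April – 27 September; 19 July 2031 is inside that window, so Tarvik Isles is at UTC+00:00.
15:45 Tarvik Isles − 0h = 15:45 UTC.
1 March 2031 is a Saturday, so Sundays fall on 2, 9, 16, 23, 30; the last is March 30.
1 November 2031 is a Saturday, so the first Friday is November 7 and the fourth is November 28.
At the standard offset (UTC+09:00), 15:45 UTC + 9h = 00:45 Fenosa Canton standard time (rolling into the next day, 20 July 2031).
The standard-time date in Fenosa Canton, 20 July 2031, falls between 30 March and 28 November, so daylight saving is in effect and Fenosa Canton is at UTC+10:00.
15:45 UTC + 10h = 01:45 Fenosa Canton (rolling into the next day, 20 July 2031).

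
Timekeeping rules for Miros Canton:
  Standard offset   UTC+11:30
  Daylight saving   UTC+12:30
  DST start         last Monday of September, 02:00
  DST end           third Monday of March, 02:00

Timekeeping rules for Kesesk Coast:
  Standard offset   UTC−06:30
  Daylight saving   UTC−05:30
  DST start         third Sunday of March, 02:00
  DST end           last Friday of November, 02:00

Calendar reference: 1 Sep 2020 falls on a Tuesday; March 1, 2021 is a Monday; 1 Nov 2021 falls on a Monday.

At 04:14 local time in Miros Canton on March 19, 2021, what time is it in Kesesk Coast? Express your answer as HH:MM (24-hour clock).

1 September 2020 is a Tuesday, so Mondays fall on 7, 14, 21, 28; the last is September 28.
1 March 2021 is a Monday, so the first Monday is March 1 and the third is March 15.
Daylight saving runs 28 September 2020 – 15 March 2021; March 19, 2021 is outside that window, so Miros Canton is on standard time at UTC+11:30.
04:14 Miros Canton − 11h30m = 16:44 UTC (rolling into the previous day, 18 March 2021).
1 March 2021 is a Monday, so the first Sunday is March 7 and the third is March 21.
1 November 2021 is a Monday, so Fridays fall on 5, 12, 19, 26; the last is November 26.
At the standard offset (UTC−06:30), 16:44 UTC − 6h30m = 10:14 Kesesk Coast standard time.
Daylight saving runs 21 March – 26 November; the standard-time date in Kesesk Coast, March 18, 2021, is outside that window, so Kesesk Coast is on standard time at UTC−06:30.
16:44 UTC − 6h30m = 10:14 Kesesk Coast.

10:14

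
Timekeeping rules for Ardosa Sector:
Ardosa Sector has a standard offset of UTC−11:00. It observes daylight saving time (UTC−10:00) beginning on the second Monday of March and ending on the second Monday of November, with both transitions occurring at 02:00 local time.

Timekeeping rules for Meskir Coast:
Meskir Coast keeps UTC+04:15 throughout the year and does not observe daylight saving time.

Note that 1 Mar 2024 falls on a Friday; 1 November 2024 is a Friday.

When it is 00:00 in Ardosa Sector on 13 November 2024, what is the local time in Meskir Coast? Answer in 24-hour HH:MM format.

1 March 2024 is a Friday, so the first Monday is March 4 and the second is March 11.
1 November 2024 is a Friday, so the first Monday is November 4 and the second is November 11.
13 November 2024 does not fall between 11 March and 11 November, so daylight saving is not in effect and Ardosa Sector is at UTC−11:00.
00:00 Ardosa Sector + 11h = 11:00 UTC.
Meskir Coast stays on UTC+04:15 all year.
11:00 UTC + 4h15m = 15:15 Meskir Coast.

15:15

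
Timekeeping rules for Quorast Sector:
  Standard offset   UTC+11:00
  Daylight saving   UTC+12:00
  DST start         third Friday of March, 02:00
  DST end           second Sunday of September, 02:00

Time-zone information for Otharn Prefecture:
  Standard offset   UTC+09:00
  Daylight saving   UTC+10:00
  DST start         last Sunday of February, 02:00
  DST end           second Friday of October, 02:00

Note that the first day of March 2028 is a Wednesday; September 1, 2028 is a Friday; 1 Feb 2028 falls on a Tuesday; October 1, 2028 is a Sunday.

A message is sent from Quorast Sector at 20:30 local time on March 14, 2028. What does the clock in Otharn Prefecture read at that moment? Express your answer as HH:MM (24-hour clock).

1 March 2028 is a Wednesday, so the first Friday is March 3 and the third is March 17.
1 September 2028 is a Friday, so the first Sunday is September 3 and the second is September 10.
Daylight saving runs 17 March – 10 September; March 14, 2028 is outside that window, so Quorast Sector is on standard time at UTC+11:00.
20:30 Quorast Sector − 11h = 09:30 UTC.
1 February 2028 is a Tuesday, so Sundays fall on 6, 13, 20, 27; the last is February 27.
1 October 2028 is a Sunday, so the first Friday is October 6 and the second is October 13.
At the standard offset (UTC+09:00), 09:30 UTC + 9h = 18:30 Otharn Prefecture standard time.
The standard-time date in Otharn Prefecture, March 14, 2028, lies within the daylight-saving period (27 February – 13 October), so Otharn Prefecture is on daylight time, UTC+10:00.
09:30 UTC + 10h = 19:30 Otharn Prefecture.

19:30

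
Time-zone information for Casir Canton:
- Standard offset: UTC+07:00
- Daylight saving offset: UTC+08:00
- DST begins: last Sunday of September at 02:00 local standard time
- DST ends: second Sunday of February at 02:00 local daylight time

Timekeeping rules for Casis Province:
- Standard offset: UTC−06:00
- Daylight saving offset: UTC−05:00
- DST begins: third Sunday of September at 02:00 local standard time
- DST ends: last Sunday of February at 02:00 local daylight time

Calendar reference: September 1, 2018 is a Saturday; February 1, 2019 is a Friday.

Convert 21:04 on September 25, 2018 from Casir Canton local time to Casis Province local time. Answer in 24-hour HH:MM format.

09:04

1 September 2018 is a Saturday, so Sundays fall on 2, 9, 16, 23, 30; the last is September 30.
1 February 2019 is a Friday, so the first Sunday is February 3 and the second is February 10.
Daylight saving runs 30 September 2018 – 10 February 2019; September 25, 2018 is outside that window, so Casir Canton is on standard time at UTC+07:00.
21:04 Casir Canton − 7h = 14:04 UTC.
1 September 2018 is a Saturday, so the first Sunday is September 2 and the third is September 16.
1 February 2019 is a Friday, so Sundays fall on 3, 10, 17, 24; the last is February 24.
At the standard offset (UTC−06:00), 14:04 UTC − 6h = 08:04 Casis Province standard time.
The standard-time date in Casis Province, September 25, 2018, lies within the daylight-saving period (16 September 2018 – 24 February 2019), so Casis Province is on daylight time, UTC−05:00.
14:04 UTC − 5h = 09:04 Casis Province.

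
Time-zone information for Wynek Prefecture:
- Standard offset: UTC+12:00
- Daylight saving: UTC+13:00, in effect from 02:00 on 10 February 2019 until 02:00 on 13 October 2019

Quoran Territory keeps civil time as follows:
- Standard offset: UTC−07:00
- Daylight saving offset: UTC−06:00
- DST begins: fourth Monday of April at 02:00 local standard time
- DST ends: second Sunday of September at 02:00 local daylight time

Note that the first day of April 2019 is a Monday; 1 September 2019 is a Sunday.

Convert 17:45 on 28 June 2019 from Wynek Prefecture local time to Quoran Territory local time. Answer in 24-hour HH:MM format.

28 June 2019 falls between 10 February and 13 October, so daylight saving is in effect and Wynek Prefecture is at UTC+13:00.
17:45 Wynek Prefecture − 13h = 04:45 UTC.
1 April 2019 is a Monday, so the first Monday is April 1 and the fourth is April 22.
1 September 2019 is a Sunday, so the first Sunday is September 1 and the second is September 8.
At the standard offset (UTC−07:00), 04:45 UTC − 7h = 21:45 Quoran Territory standard time (rolling into the previous day, 27 June 2019).
The standard-time date in Quoran Territory, 27 June 2019, lies within the daylight-saving period (22 April – 8 September), so Quoran Territory is on daylight time, UTC−06:00.
04:45 UTC − 6h = 22:45 Quoran Territory (rolling into the previous day, 27 June 2019).

22:45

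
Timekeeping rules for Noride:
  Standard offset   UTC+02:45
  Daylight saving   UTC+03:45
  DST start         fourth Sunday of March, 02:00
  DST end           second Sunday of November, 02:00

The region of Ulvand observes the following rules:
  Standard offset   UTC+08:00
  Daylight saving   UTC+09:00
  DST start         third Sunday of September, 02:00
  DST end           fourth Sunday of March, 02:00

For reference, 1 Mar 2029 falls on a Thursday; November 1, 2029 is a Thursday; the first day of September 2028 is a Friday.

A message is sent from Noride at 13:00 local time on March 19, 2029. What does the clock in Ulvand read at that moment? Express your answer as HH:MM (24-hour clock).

19:15

1 March 2029 is a Thursday, so the first Sunday is March 4 and the fourth is March 25.
1 November 2029 is a Thursday, so the first Sunday is November 4 and the second is November 11.
Daylight saving runs 25 March – 11 November; March 19, 2029 is outside that window, so Noride is on standard time at UTC+02:45.
13:00 Noride − 2h45m = 10:15 UTC.
1 September 2028 is a Friday, so the first Sunday is September 3 and the third is September 17.
1 March 2029 is a Thursday, so the first Sunday is March 4 and the fourth is March 25.
At the standard offset (UTC+08:00), 10:15 UTC + 8h = 18:15 Ulvand standard time.
The standard-time date in Ulvand, March 19, 2029, lies within the daylight-saving period (17 September 2028 – 25 March 2029), so Ulvand is on daylight time, UTC+09:00.
10:15 UTC + 9h = 19:15 Ulvand.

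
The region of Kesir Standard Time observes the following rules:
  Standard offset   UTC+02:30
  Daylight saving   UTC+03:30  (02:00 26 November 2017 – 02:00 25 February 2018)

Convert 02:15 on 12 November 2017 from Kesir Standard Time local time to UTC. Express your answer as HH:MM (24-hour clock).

23:45

12 November 2017 does not fall between 26 November 2017 and 25 February 2018, so daylight saving is not in effect and Kesir Standard Time is at UTC+02:30.
02:15 local − 2h30m = 23:45 UTC (rolling into the previous day, 11 November 2017).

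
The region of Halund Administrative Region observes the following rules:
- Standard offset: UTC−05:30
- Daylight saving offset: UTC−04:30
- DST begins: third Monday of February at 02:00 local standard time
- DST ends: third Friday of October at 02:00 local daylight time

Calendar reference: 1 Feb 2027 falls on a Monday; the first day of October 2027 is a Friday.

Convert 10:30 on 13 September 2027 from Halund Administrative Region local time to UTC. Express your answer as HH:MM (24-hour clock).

1 February 2027 is a Monday, so the first Monday is February 1 and the third is February 15.
1 October 2027 is a Friday, so the first Friday is October 1 and the third is October 15.
13 September 2027 falls between 15 February and 15 October, so daylight saving is in effect and Halund Administrative Region is at UTC−04:30.
10:30 local + 4h30m = 15:00 UTC.

15:00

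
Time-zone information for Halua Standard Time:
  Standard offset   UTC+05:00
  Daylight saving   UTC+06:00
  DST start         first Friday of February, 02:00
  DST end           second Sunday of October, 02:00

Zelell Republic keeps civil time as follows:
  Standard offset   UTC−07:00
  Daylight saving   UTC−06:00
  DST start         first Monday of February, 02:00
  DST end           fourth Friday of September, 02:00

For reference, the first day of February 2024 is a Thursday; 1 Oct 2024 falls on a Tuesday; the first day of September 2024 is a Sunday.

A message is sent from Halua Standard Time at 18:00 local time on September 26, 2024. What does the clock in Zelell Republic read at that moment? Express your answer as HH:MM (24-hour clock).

1 February 2024 is a Thursday, so the first Friday is February 2.
1 October 2024 is a Tuesday, so the first Sunday is October 6 and the second is October 13.
Daylight saving runs 2 February – 13 October; September 26, 2024 is inside that window, so Halua Standard Time is at UTC+06:00.
18:00 Halua Standard Time − 6h = 12:00 UTC.
1 February 2024 is a Thursday, so the first Monday is February 5.
1 September 2024 is a Sunday, so the first Friday is September 6 and the fourth is September 27.
At the standard offset (UTC−07:00), 12:00 UTC − 7h = 05:00 Zelell Republic standard time.
Daylight saving runs 5 February – 27 September; the standard-time date in Zelell Republic, September 26, 2024, is inside that window, so Zelell Republic is at UTC−06:00.
12:00 UTC − 6h = 06:00 Zelell Republic.

06:00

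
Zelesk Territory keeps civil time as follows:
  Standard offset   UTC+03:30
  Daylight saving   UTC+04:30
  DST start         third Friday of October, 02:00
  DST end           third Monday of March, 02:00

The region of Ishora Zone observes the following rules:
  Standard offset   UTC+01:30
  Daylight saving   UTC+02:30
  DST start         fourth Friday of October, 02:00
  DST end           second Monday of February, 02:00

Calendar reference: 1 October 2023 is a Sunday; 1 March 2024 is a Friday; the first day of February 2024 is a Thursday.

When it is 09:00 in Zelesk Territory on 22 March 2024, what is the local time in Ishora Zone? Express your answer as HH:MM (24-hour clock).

07:00

1 October 2023 is a Sunday, so the first Friday is October 6 and the third is October 20.
1 March 2024 is a Friday, so the first Monday is March 4 and the third is March 18.
22 March 2024 does not fall between 20 October 2023 and 18 March 2024, so daylight saving is not in effect and Zelesk Territory is at UTC+03:30.
09:00 Zelesk Territory − 3h30m = 05:30 UTC.
1 October 2023 is a Sunday, so the first Friday is October 6 and the fourth is October 27.
1 February 2024 is a Thursday, so the first Monday is February 5 and the second is February 12.
At the standard offset (UTC+01:30), 05:30 UTC + 1h30m = 07:00 Ishora Zone standard time.
Daylight saving runs 27 October 2023 – 12 February 2024; the standard-time date in Ishora Zone, 22 March 2024, is outside that window, so Ishora Zone is on standard time at UTC+01:30.
05:30 UTC + 1h30m = 07:00 Ishora Zone.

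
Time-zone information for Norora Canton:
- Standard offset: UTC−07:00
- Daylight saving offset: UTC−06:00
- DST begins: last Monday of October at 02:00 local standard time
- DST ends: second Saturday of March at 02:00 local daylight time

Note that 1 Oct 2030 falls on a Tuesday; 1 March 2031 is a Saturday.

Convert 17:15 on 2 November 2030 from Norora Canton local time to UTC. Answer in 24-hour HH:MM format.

23:15

1 October 2030 is a Tuesday, so Mondays fall on 7, 14, 21, 28; the last is October 28.
1 March 2031 is a Saturday, so the first Saturday is March 1 and the second is March 8.
Daylight saving runs 28 October 2030 – 8 March 2031; 2 November 2030 is inside that window, so Norora Canton is at UTC−06:00.
17:15 local + 6h = 23:15 UTC.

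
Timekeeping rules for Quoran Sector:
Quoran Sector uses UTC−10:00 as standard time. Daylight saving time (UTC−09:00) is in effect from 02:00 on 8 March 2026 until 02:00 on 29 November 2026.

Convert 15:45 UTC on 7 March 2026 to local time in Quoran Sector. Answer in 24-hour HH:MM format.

05:45

At the standard offset (UTC−10:00), 15:45 UTC − 10h = 05:45 Quoran Sector standard time.
Daylight saving runs 8 March – 29 November; the standard-time date in Quoran Sector, 7 March 2026, is outside that window, so Quoran Sector is on standard time at UTC−10:00.
15:45 UTC − 10h = 05:45 local.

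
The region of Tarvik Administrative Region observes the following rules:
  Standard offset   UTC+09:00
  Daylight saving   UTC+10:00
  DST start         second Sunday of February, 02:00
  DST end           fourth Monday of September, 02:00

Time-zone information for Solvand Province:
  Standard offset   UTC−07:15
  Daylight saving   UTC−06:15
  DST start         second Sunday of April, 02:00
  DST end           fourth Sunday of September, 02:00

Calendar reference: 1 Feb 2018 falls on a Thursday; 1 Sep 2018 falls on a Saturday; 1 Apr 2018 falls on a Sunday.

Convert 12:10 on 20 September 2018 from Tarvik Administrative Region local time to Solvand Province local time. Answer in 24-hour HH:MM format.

1 February 2018 is a Thursday, so the first Sunday is February 4 and the second is February 11.
1 September 2018 is a Saturday, so the first Monday is September 3 and the fourth is September 24.
20 September 2018 lies within the daylight-saving period (11 February – 24 September), so Tarvik Administrative Region is on daylight time, UTC+10:00.
12:10 Tarvik Administrative Region − 10h = 02:10 UTC.
1 April 2018 is a Sunday, so the first Sunday is April 1 and the second is April 8.
1 September 2018 is a Saturday, so the first Sunday is September 2 and the fourth is September 23.
At the standard offset (UTC−07:15), 02:10 UTC − 7h15m = 18:55 Solvand Province standard time (rolling into the previous day, 19 September 2018).
The standard-time date in Solvand Province, 19 September 2018, falls between 8 April and 23 September, so daylight saving is in effect and Solvand Province is at UTC−06:15.
02:10 UTC − 6h15m = 19:55 Solvand Province (rolling into the previous day, 19 September 2018).

19:55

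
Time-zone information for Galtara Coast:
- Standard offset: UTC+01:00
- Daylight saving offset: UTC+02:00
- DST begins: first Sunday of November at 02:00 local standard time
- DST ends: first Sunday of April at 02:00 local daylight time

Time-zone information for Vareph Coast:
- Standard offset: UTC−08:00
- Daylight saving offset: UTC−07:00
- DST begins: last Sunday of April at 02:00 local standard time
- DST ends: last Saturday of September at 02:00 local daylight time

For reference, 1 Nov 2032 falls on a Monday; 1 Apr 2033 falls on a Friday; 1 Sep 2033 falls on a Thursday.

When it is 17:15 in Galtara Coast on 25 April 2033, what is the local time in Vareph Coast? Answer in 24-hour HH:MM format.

09:15

1 November 2032 is a Monday, so the first Sunday is November 7.
1 April 2033 is a Friday, so the first Sunday is April 3.
25 April 2033 is outside the daylight-saving period (7 November 2032 – 3 April 2033), so Galtara Coast is on standard time, UTC+01:00.
17:15 Galtara Coast − 1h = 16:15 UTC.
1 April 2033 is a Friday, so Sundays fall on 3, 10, 17, 24; the last is April 24.
1 September 2033 is a Thursday, so Saturdays fall on 3, 10, 17, 24; the last is September 24.
At the standard offset (UTC−08:00), 16:15 UTC − 8h = 08:15 Vareph Coast standard time.
The standard-time date in Vareph Coast, 25 April 2033, lies within the daylight-saving period (24 April – 24 September), so Vareph Coast is on daylight time, UTC−07:00.
16:15 UTC − 7h = 09:15 Vareph Coast.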